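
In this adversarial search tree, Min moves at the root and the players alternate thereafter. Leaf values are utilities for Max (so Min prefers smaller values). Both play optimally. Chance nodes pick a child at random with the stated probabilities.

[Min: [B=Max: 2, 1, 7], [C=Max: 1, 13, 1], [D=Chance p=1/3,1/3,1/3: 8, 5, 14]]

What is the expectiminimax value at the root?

B (Max): max(2, 1, 7) = 7
C (Max): max(1, 13, 1) = 13
D (Chance): 1/3·8 + 1/3·5 + 1/3·14 = 9
Root (Min): min(7, 13, 9) = 7

7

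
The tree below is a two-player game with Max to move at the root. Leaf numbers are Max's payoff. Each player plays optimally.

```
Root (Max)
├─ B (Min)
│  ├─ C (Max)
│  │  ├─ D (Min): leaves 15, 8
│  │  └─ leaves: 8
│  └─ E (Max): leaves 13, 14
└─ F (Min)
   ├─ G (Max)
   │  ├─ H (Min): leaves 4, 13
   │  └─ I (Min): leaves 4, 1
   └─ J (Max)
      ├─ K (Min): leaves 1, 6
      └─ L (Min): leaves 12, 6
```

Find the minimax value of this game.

D (Min): min(15, 8) = 8
C (Max): max(8, 8) = 8
E (Max): max(13, 14) = 14
B (Min): min(8, 14) = 8
H (Min): min(4, 13) = 4
I (Min): min(4, 1) = 1
G (Max): max(4, 1) = 4
K (Min): min(1, 6) = 1
L (Min): min(12, 6) = 6
J (Max): max(1, 6) = 6
F (Min): min(4, 6) = 4
Root (Max): max(8, 4) = 8

8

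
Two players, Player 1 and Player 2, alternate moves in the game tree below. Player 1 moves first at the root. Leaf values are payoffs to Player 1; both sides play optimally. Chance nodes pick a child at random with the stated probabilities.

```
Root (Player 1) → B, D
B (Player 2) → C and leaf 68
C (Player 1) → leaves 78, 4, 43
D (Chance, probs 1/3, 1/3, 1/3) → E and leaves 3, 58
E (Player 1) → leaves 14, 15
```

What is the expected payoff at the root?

C (Player 1): max(78, 4, 43) = 78
B (Player 2): min(78, 68) = 68
E (Player 1): max(14, 15) = 15
D (Chance): 1/3·15 + 1/3·3 + 1/3·58 = 25.33
Root (Player 1): max(68, 25.33) = 68

68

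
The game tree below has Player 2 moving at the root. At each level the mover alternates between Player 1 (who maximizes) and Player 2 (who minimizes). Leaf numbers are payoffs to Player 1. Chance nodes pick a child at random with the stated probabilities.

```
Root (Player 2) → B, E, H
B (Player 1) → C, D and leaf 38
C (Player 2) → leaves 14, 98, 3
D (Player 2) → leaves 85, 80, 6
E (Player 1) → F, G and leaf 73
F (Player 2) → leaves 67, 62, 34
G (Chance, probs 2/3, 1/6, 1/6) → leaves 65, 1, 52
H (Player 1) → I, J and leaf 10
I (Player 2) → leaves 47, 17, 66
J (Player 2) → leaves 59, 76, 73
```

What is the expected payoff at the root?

C (Player 2): min(14, 98, 3) = 3
D (Player 2): min(85, 80, 6) = 6
B (Player 1): max(3, 6, 38) = 38
F (Player 2): min(67, 62, 34) = 34
G (Chance): 2/3·65 + 1/6·1 + 1/6·52 = 52.17
E (Player 1): max(34, 52.17, 73) = 73
I (Player 2): min(47, 17, 66) = 17
J (Player 2): min(59, 76, 73) = 59
H (Player 1): max(17, 59, 10) = 59
Root (Player 2): min(38, 73, 59) = 38

38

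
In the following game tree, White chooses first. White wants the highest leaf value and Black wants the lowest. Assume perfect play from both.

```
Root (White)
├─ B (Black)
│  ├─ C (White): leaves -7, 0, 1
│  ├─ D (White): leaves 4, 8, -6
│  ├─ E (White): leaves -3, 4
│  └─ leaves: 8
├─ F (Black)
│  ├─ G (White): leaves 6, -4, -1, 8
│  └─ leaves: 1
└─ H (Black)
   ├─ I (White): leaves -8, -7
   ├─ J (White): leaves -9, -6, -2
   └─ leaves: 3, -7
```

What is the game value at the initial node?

1

C (White): max(-7, 0, 1) = 1
D (White): max(4, 8, -6) = 8
E (White): max(-3, 4) = 4
B (Black): min(1, 8, 4, 8) = 1
G (White): max(6, -4, -1, 8) = 8
F (Black): min(8, 1) = 1
I (White): max(-8, -7) = -7
J (White): max(-9, -6, -2) = -2
H (Black): min(-7, -2, 3, -7) = -7
Root (White): max(1, 1, -7) = 1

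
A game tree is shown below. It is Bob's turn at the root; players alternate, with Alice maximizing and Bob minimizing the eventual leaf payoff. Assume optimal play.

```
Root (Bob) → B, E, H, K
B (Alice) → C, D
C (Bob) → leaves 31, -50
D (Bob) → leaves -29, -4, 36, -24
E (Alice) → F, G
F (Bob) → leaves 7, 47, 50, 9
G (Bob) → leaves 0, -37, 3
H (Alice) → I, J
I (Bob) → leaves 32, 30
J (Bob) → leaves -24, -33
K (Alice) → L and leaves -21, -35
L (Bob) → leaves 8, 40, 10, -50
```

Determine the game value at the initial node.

-29

C (Bob): min(31, -50) = -50
D (Bob): min(-29, -4, 36, -24) = -29
B (Alice): max(-50, -29) = -29
F (Bob): min(7, 47, 50, 9) = 7
G (Bob): min(0, -37, 3) = -37
E (Alice): max(7, -37) = 7
I (Bob): min(32, 30) = 30
J (Bob): min(-24, -33) = -33
H (Alice): max(30, -33) = 30
L (Bob): min(8, 40, 10, -50) = -50
K (Alice): max(-50, -21, -35) = -21
Root (Bob): min(-29, 7, 30, -21) = -29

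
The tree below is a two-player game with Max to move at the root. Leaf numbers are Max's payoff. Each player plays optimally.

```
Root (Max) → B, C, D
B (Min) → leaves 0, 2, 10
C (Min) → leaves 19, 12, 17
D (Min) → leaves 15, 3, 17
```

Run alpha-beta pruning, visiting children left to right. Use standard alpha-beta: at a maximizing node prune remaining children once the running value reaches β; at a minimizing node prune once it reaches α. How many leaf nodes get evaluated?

B [α=-∞,β=+∞]: v=0
C [α=0,β=+∞]: v=12
D [α=12,β=+∞]: v=3 after child 2 ≤ α → α-cutoff, skip 1
Root [α=-∞,β=+∞]: v=12
Leaves evaluated: 8 of 9.

8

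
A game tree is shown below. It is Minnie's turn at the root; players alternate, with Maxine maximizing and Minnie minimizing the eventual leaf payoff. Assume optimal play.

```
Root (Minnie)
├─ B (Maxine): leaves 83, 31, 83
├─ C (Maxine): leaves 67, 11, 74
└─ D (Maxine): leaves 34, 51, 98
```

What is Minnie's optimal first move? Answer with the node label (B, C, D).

B (Maxine): max(83, 31, 83) = 83
C (Maxine): max(67, 11, 74) = 74
D (Maxine): max(34, 51, 98) = 98
Root (Minnie): min(83, 74, 98) = 74
Minnie picks the child with the lowest value: C (value 74).

C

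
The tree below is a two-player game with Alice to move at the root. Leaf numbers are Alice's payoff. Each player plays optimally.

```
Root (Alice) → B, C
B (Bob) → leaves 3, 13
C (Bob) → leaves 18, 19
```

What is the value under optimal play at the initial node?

B (Bob): min(3, 13) = 3
C (Bob): min(18, 19) = 18
Root (Alice): max(3, 18) = 18

18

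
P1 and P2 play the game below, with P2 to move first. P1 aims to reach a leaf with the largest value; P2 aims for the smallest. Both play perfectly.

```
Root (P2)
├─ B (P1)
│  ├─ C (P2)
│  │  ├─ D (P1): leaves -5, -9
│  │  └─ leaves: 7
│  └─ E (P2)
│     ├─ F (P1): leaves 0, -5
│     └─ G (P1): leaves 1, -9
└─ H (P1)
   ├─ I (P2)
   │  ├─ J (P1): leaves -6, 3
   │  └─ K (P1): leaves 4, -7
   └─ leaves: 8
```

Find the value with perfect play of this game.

D (P1): max(-5, -9) = -5
C (P2): min(-5, 7) = -5
F (P1): max(0, -5) = 0
G (P1): max(1, -9) = 1
E (P2): min(0, 1) = 0
B (P1): max(-5, 0) = 0
J (P1): max(-6, 3) = 3
K (P1): max(4, -7) = 4
I (P2): min(3, 4) = 3
H (P1): max(3, 8) = 8
Root (P2): min(0, 8) = 0

0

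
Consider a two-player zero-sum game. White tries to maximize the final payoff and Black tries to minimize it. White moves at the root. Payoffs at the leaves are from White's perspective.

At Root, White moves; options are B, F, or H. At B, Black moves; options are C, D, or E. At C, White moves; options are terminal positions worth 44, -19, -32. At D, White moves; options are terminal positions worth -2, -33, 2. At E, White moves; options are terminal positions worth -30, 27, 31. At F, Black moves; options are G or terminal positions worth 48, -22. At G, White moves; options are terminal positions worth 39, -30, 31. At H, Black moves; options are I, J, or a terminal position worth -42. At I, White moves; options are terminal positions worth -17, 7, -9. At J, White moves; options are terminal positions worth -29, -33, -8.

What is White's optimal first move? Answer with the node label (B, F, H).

B

C (White): max(44, -19, -32) = 44
D (White): max(-2, -33, 2) = 2
E (White): max(-30, 27, 31) = 31
B (Black): min(44, 2, 31) = 2
G (White): max(39, -30, 31) = 39
F (Black): min(39, 48, -22) = -22
I (White): max(-17, 7, -9) = 7
J (White): max(-29, -33, -8) = -8
H (Black): min(7, -8, -42) = -42
Root (White): max(2, -22, -42) = 2
White picks the child with the highest value: B (value 2).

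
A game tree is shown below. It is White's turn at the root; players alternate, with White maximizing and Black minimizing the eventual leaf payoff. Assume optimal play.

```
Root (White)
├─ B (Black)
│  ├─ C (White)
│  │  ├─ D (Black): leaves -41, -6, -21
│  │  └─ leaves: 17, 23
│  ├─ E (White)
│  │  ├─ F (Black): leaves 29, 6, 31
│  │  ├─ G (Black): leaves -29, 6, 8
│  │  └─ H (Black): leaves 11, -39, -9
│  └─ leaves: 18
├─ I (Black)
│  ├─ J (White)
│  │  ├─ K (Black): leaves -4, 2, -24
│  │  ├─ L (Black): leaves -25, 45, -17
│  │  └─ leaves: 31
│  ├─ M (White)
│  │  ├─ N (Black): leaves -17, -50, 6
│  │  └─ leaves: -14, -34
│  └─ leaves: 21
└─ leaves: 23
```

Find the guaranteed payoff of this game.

D (Black): min(-41, -6, -21) = -41
C (White): max(-41, 17, 23) = 23
F (Black): min(29, 6, 31) = 6
G (Black): min(-29, 6, 8) = -29
H (Black): min(11, -39, -9) = -39
E (White): max(6, -29, -39) = 6
B (Black): min(23, 6, 18) = 6
K (Black): min(-4, 2, -24) = -24
L (Black): min(-25, 45, -17) = -25
J (White): max(-24, -25, 31) = 31
N (Black): min(-17, -50, 6) = -50
M (White): max(-50, -14, -34) = -14
I (Black): min(31, -14, 21) = -14
Root (White): max(6, -14, 23) = 23

23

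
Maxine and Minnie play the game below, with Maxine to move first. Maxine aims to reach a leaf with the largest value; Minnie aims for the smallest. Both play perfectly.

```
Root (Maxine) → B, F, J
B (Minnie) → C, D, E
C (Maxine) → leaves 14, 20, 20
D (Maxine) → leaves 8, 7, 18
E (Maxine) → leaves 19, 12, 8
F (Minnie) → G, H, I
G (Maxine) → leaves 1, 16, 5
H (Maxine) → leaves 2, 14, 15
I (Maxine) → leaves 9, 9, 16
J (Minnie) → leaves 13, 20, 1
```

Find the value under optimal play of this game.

18

C (Maxine): max(14, 20, 20) = 20
D (Maxine): max(8, 7, 18) = 18
E (Maxine): max(19, 12, 8) = 19
B (Minnie): min(20, 18, 19) = 18
G (Maxine): max(1, 16, 5) = 16
H (Maxine): max(2, 14, 15) = 15
I (Maxine): max(9, 9, 16) = 16
F (Minnie): min(16, 15, 16) = 15
J (Minnie): min(13, 20, 1) = 1
Root (Maxine): max(18, 15, 1) = 18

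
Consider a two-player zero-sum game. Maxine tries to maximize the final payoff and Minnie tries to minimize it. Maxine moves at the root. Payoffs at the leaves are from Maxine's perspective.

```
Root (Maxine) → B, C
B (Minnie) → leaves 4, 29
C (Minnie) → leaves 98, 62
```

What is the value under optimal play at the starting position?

B (Minnie): min(4, 29) = 4
C (Minnie): min(98, 62) = 62
Root (Maxine): max(4, 62) = 62

62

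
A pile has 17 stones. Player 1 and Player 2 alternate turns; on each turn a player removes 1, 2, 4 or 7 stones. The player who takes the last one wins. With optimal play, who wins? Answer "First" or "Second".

First

Positions where the player to move wins (W) vs loses (L):
i:   0  1  2  3  4  5  6  7  8  9 10 11 12 13 14 15 16 17
     L  W  W  L  W  W  L  W  W  L  W  W  L  W  W  L  W  W
Position 17 is W, so the first player wins.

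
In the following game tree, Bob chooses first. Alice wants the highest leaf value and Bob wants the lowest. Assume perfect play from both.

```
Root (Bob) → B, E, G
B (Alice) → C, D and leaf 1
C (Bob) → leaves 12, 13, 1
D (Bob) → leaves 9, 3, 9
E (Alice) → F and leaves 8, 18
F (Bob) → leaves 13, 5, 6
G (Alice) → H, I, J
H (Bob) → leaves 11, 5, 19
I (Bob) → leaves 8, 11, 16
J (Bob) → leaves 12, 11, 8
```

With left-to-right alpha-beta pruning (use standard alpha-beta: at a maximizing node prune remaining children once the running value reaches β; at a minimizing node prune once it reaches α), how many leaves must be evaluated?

13

C [α=-∞,β=+∞]: v=1
D [α=1,β=+∞]: v=3
B [α=-∞,β=+∞]: v=3
F [α=-∞,β=3]: v=5
E [α=-∞,β=3]: v=5 after child 1 ≥ β → β-cutoff, skip 2
H [α=-∞,β=3]: v=5
G [α=-∞,β=3]: v=5 after child 1 ≥ β → β-cutoff, skip 2
Root [α=-∞,β=+∞]: v=3
Leaves evaluated: 13 of 21.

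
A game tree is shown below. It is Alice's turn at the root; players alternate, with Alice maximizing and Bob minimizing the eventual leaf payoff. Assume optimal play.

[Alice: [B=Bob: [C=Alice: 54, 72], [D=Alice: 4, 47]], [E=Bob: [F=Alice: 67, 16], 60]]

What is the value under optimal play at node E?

F: max(67, 16) = 67
E: min(67, 60) = 60

60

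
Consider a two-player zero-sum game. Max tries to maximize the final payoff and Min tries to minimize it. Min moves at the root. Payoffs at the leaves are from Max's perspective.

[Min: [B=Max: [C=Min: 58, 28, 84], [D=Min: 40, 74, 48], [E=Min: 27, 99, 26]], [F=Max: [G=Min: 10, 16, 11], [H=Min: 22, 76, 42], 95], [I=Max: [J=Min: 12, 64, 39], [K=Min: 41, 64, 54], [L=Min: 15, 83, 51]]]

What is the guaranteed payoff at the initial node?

C (Min): min(58, 28, 84) = 28
D (Min): min(40, 74, 48) = 40
E (Min): min(27, 99, 26) = 26
B (Max): max(28, 40, 26) = 40
G (Min): min(10, 16, 11) = 10
H (Min): min(22, 76, 42) = 22
F (Max): max(10, 22, 95) = 95
J (Min): min(12, 64, 39) = 12
K (Min): min(41, 64, 54) = 41
L (Min): min(15, 83, 51) = 15
I (Max): max(12, 41, 15) = 41
Root (Min): min(40, 95, 41) = 40

40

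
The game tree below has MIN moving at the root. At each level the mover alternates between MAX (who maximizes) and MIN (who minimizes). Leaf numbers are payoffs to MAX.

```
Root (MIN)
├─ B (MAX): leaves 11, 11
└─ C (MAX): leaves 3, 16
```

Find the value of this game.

B (MAX): max(11, 11) = 11
C (MAX): max(3, 16) = 16
Root (MIN): min(11, 16) = 11

11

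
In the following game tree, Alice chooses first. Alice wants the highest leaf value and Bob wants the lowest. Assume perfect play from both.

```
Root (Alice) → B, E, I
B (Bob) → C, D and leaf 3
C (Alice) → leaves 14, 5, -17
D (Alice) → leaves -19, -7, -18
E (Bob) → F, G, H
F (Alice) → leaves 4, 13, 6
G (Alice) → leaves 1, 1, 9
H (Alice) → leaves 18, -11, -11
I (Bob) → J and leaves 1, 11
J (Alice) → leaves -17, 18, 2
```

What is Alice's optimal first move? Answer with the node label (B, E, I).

E

C (Alice): max(14, 5, -17) = 14
D (Alice): max(-19, -7, -18) = -7
B (Bob): min(14, -7, 3) = -7
F (Alice): max(4, 13, 6) = 13
G (Alice): max(1, 1, 9) = 9
H (Alice): max(18, -11, -11) = 18
E (Bob): min(13, 9, 18) = 9
J (Alice): max(-17, 18, 2) = 18
I (Bob): min(18, 1, 11) = 1
Root (Alice): max(-7, 9, 1) = 9
Alice picks the child with the highest value: E (value 9).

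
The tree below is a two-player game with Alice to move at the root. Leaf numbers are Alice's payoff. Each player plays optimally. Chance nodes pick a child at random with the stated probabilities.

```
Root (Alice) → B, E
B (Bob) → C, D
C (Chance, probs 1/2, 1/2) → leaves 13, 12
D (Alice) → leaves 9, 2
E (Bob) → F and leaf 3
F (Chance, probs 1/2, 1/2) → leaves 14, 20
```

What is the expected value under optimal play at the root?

C (Chance): 1/2·13 + 1/2·12 = 12.5
D (Alice): max(9, 2) = 9
B (Bob): min(12.5, 9) = 9
F (Chance): 1/2·14 + 1/2·20 = 17
E (Bob): min(17, 3) = 3
Root (Alice): max(9, 3) = 9

9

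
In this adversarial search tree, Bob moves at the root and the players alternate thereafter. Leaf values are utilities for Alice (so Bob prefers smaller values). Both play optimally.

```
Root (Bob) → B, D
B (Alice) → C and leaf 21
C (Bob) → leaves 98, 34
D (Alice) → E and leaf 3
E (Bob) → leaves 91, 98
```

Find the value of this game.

C (Bob): min(98, 34) = 34
B (Alice): max(34, 21) = 34
E (Bob): min(91, 98) = 91
D (Alice): max(91, 3) = 91
Root (Bob): min(34, 91) = 34

34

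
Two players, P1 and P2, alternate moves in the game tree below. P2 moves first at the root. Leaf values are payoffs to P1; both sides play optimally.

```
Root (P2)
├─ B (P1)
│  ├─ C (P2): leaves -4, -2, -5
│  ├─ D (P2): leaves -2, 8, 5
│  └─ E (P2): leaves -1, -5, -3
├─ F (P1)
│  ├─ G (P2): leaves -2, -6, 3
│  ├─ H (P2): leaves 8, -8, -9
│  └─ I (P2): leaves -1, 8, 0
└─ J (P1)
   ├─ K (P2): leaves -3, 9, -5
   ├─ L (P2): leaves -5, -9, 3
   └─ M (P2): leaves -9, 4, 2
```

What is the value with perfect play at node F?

-1

G: min(-2, -6, 3) = -6
H: min(8, -8, -9) = -9
I: min(-1, 8, 0) = -1
F: max(-6, -9, -1) = -1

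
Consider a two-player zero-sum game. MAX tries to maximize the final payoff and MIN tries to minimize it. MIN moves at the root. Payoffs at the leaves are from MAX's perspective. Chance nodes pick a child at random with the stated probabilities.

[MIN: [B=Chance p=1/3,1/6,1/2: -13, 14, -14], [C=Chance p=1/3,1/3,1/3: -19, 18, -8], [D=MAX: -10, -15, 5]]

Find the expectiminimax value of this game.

B (Chance): 1/3·-13 + 1/6·14 + 1/2·-14 = -9
C (Chance): 1/3·-19 + 1/3·18 + 1/3·-8 = -3
D (MAX): max(-10, -15, 5) = 5
Root (MIN): min(-9, -3, 5) = -9

-9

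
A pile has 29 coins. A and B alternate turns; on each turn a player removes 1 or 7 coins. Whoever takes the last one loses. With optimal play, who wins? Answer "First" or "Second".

Second

Positions where the player to move wins (W) vs loses (L):
i:   0  1  2  3  4  5  6  7  8  9 10 11 12 13 14 15 16 17 18 19 20 21 22 23 24 25 26 27 28 29
     W  L  W  L  W  L  W  L  W  L  W  L  W  L  W  L  W  L  W  L  W  L  W  L  W  L  W  L  W  L
Position 29 is L, so the second player wins.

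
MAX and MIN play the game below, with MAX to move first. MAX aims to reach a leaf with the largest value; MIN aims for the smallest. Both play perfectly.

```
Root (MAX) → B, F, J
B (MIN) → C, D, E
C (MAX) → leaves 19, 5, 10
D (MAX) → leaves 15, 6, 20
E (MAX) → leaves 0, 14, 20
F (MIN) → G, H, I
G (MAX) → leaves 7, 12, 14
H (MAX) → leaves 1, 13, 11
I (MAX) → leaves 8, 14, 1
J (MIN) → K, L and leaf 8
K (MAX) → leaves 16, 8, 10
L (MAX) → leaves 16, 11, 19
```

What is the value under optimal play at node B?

19

C: max(19, 5, 10) = 19
D: max(15, 6, 20) = 20
E: max(0, 14, 20) = 20
B: min(19, 20, 20) = 19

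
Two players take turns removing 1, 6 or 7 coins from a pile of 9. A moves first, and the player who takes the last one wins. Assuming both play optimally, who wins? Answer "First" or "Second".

First

W/L table (W = player to move can force a win):
i:   0  1  2  3  4  5  6  7  8  9
     L  W  L  W  L  W  W  W  W  W
Position 9 is W, so the first player wins.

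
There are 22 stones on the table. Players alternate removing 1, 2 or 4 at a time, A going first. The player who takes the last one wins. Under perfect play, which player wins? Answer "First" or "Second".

First

Mark each pile size as W (mover wins) or L (mover loses):
i:   0  1  2  3  4  5  6  7  8  9 10 11 12 13 14 15 16 17 18 19 20 21 22
     L  W  W  L  W  W  L  W  W  L  W  W  L  W  W  L  W  W  L  W  W  L  W
Position 22 is W, so the first player wins.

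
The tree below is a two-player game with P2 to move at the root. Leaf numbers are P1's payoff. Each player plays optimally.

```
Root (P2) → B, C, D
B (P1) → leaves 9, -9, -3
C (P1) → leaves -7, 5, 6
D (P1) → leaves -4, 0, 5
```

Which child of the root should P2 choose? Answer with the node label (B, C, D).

B (P1): max(9, -9, -3) = 9
C (P1): max(-7, 5, 6) = 6
D (P1): max(-4, 0, 5) = 5
Root (P2): min(9, 6, 5) = 5
P2 picks the child with the lowest value: D (value 5).

D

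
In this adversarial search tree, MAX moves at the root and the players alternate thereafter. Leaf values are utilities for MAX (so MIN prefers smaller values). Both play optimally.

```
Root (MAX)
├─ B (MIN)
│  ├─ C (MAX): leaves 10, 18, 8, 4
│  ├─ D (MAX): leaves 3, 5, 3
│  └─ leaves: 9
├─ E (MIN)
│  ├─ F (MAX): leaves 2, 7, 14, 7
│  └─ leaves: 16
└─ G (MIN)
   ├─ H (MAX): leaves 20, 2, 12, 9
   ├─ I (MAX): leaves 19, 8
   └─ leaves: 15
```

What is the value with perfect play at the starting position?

15

C (MAX): max(10, 18, 8, 4) = 18
D (MAX): max(3, 5, 3) = 5
B (MIN): min(18, 5, 9) = 5
F (MAX): max(2, 7, 14, 7) = 14
E (MIN): min(14, 16) = 14
H (MAX): max(20, 2, 12, 9) = 20
I (MAX): max(19, 8) = 19
G (MIN): min(20, 19, 15) = 15
Root (MAX): max(5, 14, 15) = 15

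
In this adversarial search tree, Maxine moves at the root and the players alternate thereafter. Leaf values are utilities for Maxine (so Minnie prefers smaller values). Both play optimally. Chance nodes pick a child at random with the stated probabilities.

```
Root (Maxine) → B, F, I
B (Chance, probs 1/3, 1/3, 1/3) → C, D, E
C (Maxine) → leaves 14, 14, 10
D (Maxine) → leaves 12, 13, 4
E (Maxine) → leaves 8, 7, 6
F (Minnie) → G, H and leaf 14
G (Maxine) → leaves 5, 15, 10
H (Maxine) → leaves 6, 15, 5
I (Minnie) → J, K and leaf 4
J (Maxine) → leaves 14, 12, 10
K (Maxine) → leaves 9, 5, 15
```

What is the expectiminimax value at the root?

C (Maxine): max(14, 14, 10) = 14
D (Maxine): max(12, 13, 4) = 13
E (Maxine): max(8, 7, 6) = 8
B (Chance): 1/3·14 + 1/3·13 + 1/3·8 = 11.67
G (Maxine): max(5, 15, 10) = 15
H (Maxine): max(6, 15, 5) = 15
F (Minnie): min(15, 15, 14) = 14
J (Maxine): max(14, 12, 10) = 14
K (Maxine): max(9, 5, 15) = 15
I (Minnie): min(14, 15, 4) = 4
Root (Maxine): max(11.67, 14, 4) = 14

14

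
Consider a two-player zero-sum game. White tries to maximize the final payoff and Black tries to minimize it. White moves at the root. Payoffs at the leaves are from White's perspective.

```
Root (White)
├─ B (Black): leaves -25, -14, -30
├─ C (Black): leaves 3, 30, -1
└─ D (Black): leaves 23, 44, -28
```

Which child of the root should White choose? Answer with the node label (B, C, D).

B (Black): min(-25, -14, -30) = -30
C (Black): min(3, 30, -1) = -1
D (Black): min(23, 44, -28) = -28
Root (White): max(-30, -1, -28) = -1
White picks the child with the highest value: C (value -1).

C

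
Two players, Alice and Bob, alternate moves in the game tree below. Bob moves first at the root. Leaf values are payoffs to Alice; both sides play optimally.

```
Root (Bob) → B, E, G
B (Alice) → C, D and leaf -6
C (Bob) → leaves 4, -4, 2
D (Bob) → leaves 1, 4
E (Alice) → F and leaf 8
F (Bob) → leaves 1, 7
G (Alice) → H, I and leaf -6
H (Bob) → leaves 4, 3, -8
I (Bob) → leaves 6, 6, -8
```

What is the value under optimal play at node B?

1

C: min(4, -4, 2) = -4
D: min(1, 4) = 1
B: max(-4, 1, -6) = 1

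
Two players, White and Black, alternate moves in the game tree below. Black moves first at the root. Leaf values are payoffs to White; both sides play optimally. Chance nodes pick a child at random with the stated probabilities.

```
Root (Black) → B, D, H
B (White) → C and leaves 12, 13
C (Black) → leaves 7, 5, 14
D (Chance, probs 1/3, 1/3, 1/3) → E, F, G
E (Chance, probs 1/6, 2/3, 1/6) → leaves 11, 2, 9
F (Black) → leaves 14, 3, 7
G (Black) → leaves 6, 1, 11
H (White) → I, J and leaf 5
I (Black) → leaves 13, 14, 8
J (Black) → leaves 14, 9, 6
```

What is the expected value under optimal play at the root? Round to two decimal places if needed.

2.89

C (Black): min(7, 5, 14) = 5
B (White): max(5, 12, 13) = 13
E (Chance): 1/6·11 + 2/3·2 + 1/6·9 = 4.67
F (Black): min(14, 3, 7) = 3
G (Black): min(6, 1, 11) = 1
D (Chance): 1/3·4.67 + 1/3·3 + 1/3·1 = 2.89
I (Black): min(13, 14, 8) = 8
J (Black): min(14, 9, 6) = 6
H (White): max(8, 6, 5) = 8
Root (Black): min(13, 2.89, 8) = 2.89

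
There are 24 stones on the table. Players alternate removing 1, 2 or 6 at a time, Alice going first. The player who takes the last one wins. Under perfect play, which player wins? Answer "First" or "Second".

Mark each pile size as W (mover wins) or L (mover loses):
i:   0  1  2  3  4  5  6  7  8  9 10 11 12 13 14 15 16 17 18 19 20 21 22 23 24
     L  W  W  L  W  W  W  L  W  W  L  W  W  W  L  W  W  L  W  W  W  L  W  W  L
Position 24 is L, so the second player wins.

Second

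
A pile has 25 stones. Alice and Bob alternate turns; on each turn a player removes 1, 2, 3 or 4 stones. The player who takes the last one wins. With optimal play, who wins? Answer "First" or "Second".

Second

Compute winning (W) and losing (L) positions by backward induction:
i:   0  1  2  3  4  5  6  7  8  9 10 11 12 13 14 15 16 17 18 19 20 21 22 23 24 25
     L  W  W  W  W  L  W  W  W  W  L  W  W  W  W  L  W  W  W  W  L  W  W  W  W  L
Position 25 is L, so the second player wins.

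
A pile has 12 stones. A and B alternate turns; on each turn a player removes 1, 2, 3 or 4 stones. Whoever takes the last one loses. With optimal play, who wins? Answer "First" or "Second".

First

i:   0  1  2  3  4  5  6  7  8  9 10 11 12
     W  L  W  W  W  W  L  W  W  W  W  L  W
Position 12 is W, so the first player wins.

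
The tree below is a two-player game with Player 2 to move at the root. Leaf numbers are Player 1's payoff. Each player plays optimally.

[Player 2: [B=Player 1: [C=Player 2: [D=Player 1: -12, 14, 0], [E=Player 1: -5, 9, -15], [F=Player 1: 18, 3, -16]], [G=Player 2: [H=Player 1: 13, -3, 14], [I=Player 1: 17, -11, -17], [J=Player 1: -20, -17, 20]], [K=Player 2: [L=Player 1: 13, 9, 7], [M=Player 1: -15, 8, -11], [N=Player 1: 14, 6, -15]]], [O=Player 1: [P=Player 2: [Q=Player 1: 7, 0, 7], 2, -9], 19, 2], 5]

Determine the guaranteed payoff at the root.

5

D (Player 1): max(-12, 14, 0) = 14
E (Player 1): max(-5, 9, -15) = 9
F (Player 1): max(18, 3, -16) = 18
C (Player 2): min(14, 9, 18) = 9
H (Player 1): max(13, -3, 14) = 14
I (Player 1): max(17, -11, -17) = 17
J (Player 1): max(-20, -17, 20) = 20
G (Player 2): min(14, 17, 20) = 14
L (Player 1): max(13, 9, 7) = 13
M (Player 1): max(-15, 8, -11) = 8
N (Player 1): max(14, 6, -15) = 14
K (Player 2): min(13, 8, 14) = 8
B (Player 1): max(9, 14, 8) = 14
Q (Player 1): max(7, 0, 7) = 7
P (Player 2): min(7, 2, -9) = -9
O (Player 1): max(-9, 19, 2) = 19
Root (Player 2): min(14, 19, 5) = 5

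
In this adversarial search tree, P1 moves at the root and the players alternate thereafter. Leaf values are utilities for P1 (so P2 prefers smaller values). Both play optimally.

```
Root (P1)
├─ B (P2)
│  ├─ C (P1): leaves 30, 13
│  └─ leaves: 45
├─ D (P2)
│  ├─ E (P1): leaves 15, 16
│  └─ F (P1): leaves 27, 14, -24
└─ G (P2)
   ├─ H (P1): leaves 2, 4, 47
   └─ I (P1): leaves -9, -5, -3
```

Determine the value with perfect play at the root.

C (P1): max(30, 13) = 30
B (P2): min(30, 45) = 30
E (P1): max(15, 16) = 16
F (P1): max(27, 14, -24) = 27
D (P2): min(16, 27) = 16
H (P1): max(2, 4, 47) = 47
I (P1): max(-9, -5, -3) = -3
G (P2): min(47, -3) = -3
Root (P1): max(30, 16, -3) = 30

30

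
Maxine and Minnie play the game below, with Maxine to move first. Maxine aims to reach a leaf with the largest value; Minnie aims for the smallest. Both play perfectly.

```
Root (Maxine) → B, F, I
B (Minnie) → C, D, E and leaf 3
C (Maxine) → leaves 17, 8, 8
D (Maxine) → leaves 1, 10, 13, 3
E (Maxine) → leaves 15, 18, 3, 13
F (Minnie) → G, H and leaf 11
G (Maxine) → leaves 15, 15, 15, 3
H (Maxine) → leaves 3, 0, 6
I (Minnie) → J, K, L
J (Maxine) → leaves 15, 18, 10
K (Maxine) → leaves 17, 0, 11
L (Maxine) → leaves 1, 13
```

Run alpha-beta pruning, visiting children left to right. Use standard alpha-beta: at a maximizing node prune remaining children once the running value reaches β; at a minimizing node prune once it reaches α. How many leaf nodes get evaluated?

C [α=-∞,β=+∞]: v=17
D [α=-∞,β=17]: v=13
E [α=-∞,β=13]: v=15 after child 1 ≥ β → β-cutoff, skip 3
B [α=-∞,β=+∞]: v=3
G [α=3,β=+∞]: v=15
H [α=3,β=15]: v=6
F [α=3,β=+∞]: v=6
J [α=6,β=+∞]: v=18
K [α=6,β=18]: v=17
L [α=6,β=17]: v=13
I [α=6,β=+∞]: v=13
Root [α=-∞,β=+∞]: v=13
Leaves evaluated: 25 of 28.

25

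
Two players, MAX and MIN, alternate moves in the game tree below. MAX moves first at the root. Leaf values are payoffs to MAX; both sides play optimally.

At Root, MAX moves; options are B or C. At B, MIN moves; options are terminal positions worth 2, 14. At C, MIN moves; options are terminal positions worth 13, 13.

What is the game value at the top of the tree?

B (MIN): min(2, 14) = 2
C (MIN): min(13, 13) = 13
Root (MAX): max(2, 13) = 13

13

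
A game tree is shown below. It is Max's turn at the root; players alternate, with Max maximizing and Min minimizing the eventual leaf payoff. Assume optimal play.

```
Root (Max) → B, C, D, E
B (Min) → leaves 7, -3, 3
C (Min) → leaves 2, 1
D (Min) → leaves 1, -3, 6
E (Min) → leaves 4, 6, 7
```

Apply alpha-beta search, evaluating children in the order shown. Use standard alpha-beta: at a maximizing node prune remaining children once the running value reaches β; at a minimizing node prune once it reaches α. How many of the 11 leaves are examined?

B [α=-∞,β=+∞]: v=-3
C [α=-3,β=+∞]: v=1
D [α=1,β=+∞]: v=1 after child 1 ≤ α → α-cutoff, skip 2
E [α=1,β=+∞]: v=4
Root [α=-∞,β=+∞]: v=4
Leaves evaluated: 9 of 11.

9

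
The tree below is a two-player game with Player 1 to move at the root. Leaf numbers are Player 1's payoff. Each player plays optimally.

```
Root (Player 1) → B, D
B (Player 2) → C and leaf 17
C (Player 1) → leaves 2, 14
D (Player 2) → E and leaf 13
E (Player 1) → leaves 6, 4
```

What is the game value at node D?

E: max(6, 4) = 6
D: min(6, 13) = 6

6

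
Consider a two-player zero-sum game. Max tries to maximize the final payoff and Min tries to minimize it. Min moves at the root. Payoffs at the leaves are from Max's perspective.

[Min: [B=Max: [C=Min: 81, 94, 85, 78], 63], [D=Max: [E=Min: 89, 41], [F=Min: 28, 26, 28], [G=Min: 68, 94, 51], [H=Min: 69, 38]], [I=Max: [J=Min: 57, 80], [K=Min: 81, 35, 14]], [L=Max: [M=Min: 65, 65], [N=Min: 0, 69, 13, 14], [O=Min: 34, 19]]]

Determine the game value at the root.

51

C (Min): min(81, 94, 85, 78) = 78
B (Max): max(78, 63) = 78
E (Min): min(89, 41) = 41
F (Min): min(28, 26, 28) = 26
G (Min): min(68, 94, 51) = 51
H (Min): min(69, 38) = 38
D (Max): max(41, 26, 51, 38) = 51
J (Min): min(57, 80) = 57
K (Min): min(81, 35, 14) = 14
I (Max): max(57, 14) = 57
M (Min): min(65, 65) = 65
N (Min): min(0, 69, 13, 14) = 0
O (Min): min(34, 19) = 19
L (Max): max(65, 0, 19) = 65
Root (Min): min(78, 51, 57, 65) = 51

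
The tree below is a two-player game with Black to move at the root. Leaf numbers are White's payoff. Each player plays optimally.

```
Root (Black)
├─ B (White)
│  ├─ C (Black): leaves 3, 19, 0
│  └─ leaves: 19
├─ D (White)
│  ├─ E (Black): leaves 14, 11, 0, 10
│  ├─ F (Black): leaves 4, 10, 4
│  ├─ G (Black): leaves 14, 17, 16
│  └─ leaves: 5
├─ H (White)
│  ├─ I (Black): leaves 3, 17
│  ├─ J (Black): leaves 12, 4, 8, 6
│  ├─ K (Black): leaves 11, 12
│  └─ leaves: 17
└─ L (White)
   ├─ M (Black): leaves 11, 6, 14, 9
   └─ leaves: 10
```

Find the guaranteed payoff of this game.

C (Black): min(3, 19, 0) = 0
B (White): max(0, 19) = 19
E (Black): min(14, 11, 0, 10) = 0
F (Black): min(4, 10, 4) = 4
G (Black): min(14, 17, 16) = 14
D (White): max(0, 4, 14, 5) = 14
I (Black): min(3, 17) = 3
J (Black): min(12, 4, 8, 6) = 4
K (Black): min(11, 12) = 11
H (White): max(3, 4, 11, 17) = 17
M (Black): min(11, 6, 14, 9) = 6
L (White): max(6, 10) = 10
Root (Black): min(19, 14, 17, 10) = 10

10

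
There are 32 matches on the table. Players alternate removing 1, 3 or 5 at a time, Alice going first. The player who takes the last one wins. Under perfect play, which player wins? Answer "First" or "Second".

Second

Compute winning (W) and losing (L) positions by backward induction:
i:   0  1  2  3  4  5  6  7  8  9 10 11 12 13 14 15 16 17 18 19 20 21 22 23 24 25 26 27 28 29 30 31 32
     L  W  L  W  L  W  L  W  L  W  L  W  L  W  L  W  L  W  L  W  L  W  L  W  L  W  L  W  L  W  L  W  L
Position 32 is L, so the second player wins.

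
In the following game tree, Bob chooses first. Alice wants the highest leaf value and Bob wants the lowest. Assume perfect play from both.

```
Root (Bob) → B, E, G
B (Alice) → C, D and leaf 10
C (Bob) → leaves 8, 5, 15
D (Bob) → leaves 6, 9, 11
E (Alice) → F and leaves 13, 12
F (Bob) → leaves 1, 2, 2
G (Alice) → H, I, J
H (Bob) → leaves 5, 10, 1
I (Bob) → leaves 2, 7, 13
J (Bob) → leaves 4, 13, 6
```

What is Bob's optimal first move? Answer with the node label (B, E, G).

C (Bob): min(8, 5, 15) = 5
D (Bob): min(6, 9, 11) = 6
B (Alice): max(5, 6, 10) = 10
F (Bob): min(1, 2, 2) = 1
E (Alice): max(1, 13, 12) = 13
H (Bob): min(5, 10, 1) = 1
I (Bob): min(2, 7, 13) = 2
J (Bob): min(4, 13, 6) = 4
G (Alice): max(1, 2, 4) = 4
Root (Bob): min(10, 13, 4) = 4
Bob picks the child with the lowest value: G (value 4).

G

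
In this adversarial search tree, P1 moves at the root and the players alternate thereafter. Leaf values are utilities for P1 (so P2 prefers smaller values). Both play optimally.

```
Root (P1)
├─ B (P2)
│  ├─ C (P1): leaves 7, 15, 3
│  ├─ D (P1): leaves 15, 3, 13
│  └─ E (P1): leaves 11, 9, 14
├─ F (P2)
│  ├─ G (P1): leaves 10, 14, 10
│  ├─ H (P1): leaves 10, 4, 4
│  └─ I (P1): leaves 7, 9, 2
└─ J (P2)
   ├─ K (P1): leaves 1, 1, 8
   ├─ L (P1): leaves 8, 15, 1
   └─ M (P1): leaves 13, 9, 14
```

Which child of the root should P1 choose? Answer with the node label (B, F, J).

B

C (P1): max(7, 15, 3) = 15
D (P1): max(15, 3, 13) = 15
E (P1): max(11, 9, 14) = 14
B (P2): min(15, 15, 14) = 14
G (P1): max(10, 14, 10) = 14
H (P1): max(10, 4, 4) = 10
I (P1): max(7, 9, 2) = 9
F (P2): min(14, 10, 9) = 9
K (P1): max(1, 1, 8) = 8
L (P1): max(8, 15, 1) = 15
M (P1): max(13, 9, 14) = 14
J (P2): min(8, 15, 14) = 8
Root (P1): max(14, 9, 8) = 14
P1 picks the child with the highest value: B (value 14).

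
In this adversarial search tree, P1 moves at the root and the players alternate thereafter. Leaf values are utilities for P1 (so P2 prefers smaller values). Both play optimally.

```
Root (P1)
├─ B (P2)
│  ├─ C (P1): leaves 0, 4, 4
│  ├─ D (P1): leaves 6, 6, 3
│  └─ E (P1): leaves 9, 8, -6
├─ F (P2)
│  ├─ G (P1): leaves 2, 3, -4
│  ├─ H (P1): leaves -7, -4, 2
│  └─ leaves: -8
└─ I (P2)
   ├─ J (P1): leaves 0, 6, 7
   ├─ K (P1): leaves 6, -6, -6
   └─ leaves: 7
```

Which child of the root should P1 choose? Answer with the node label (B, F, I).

I

C (P1): max(0, 4, 4) = 4
D (P1): max(6, 6, 3) = 6
E (P1): max(9, 8, -6) = 9
B (P2): min(4, 6, 9) = 4
G (P1): max(2, 3, -4) = 3
H (P1): max(-7, -4, 2) = 2
F (P2): min(3, 2, -8) = -8
J (P1): max(0, 6, 7) = 7
K (P1): max(6, -6, -6) = 6
I (P2): min(7, 6, 7) = 6
Root (P1): max(4, -8, 6) = 6
P1 picks the child with the highest value: I (value 6).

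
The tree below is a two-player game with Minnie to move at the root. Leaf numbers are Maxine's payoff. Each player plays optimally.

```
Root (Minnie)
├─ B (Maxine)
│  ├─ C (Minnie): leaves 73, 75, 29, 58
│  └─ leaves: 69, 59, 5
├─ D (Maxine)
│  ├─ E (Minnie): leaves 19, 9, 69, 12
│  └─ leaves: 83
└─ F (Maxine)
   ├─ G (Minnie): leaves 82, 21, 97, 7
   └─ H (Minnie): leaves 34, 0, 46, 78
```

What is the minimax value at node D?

E: min(19, 9, 69, 12) = 9
D: max(9, 83) = 83

83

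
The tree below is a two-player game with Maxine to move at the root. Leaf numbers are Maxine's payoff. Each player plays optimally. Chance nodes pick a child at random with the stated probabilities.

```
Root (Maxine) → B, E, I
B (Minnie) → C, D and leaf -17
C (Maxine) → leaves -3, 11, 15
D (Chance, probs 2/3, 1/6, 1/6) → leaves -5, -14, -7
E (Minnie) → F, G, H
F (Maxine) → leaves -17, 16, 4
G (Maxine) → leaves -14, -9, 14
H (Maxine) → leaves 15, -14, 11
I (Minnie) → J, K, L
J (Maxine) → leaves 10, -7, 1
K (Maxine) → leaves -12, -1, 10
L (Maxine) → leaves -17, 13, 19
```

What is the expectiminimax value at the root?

C (Maxine): max(-3, 11, 15) = 15
D (Chance): 2/3·-5 + 1/6·-14 + 1/6·-7 = -6.83
B (Minnie): min(15, -6.83, -17) = -17
F (Maxine): max(-17, 16, 4) = 16
G (Maxine): max(-14, -9, 14) = 14
H (Maxine): max(15, -14, 11) = 15
E (Minnie): min(16, 14, 15) = 14
J (Maxine): max(10, -7, 1) = 10
K (Maxine): max(-12, -1, 10) = 10
L (Maxine): max(-17, 13, 19) = 19
I (Minnie): min(10, 10, 19) = 10
Root (Maxine): max(-17, 14, 10) = 14

14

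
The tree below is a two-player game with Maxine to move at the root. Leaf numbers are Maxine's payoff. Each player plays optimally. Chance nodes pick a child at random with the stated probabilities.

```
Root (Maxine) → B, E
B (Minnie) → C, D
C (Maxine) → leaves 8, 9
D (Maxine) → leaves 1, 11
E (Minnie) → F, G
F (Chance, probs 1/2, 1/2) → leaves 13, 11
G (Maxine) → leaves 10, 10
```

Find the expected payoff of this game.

C (Maxine): max(8, 9) = 9
D (Maxine): max(1, 11) = 11
B (Minnie): min(9, 11) = 9
F (Chance): 1/2·13 + 1/2·11 = 12
G (Maxine): max(10, 10) = 10
E (Minnie): min(12, 10) = 10
Root (Maxine): max(9, 10) = 10

10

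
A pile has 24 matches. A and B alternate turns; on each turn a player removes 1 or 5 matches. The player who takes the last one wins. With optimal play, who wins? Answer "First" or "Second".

i:   0  1  2  3  4  5  6  7  8  9 10 11 12 13 14 15 16 17 18 19 20 21 22 23 24
     L  W  L  W  L  W  L  W  L  W  L  W  L  W  L  W  L  W  L  W  L  W  L  W  L
Position 24 is L, so the second player wins.

Second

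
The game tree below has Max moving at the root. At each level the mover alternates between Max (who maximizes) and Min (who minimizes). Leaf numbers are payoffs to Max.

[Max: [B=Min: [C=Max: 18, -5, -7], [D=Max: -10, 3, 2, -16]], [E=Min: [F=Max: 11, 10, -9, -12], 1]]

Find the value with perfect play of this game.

3

C (Max): max(18, -5, -7) = 18
D (Max): max(-10, 3, 2, -16) = 3
B (Min): min(18, 3) = 3
F (Max): max(11, 10, -9, -12) = 11
E (Min): min(11, 1) = 1
Root (Max): max(3, 1) = 3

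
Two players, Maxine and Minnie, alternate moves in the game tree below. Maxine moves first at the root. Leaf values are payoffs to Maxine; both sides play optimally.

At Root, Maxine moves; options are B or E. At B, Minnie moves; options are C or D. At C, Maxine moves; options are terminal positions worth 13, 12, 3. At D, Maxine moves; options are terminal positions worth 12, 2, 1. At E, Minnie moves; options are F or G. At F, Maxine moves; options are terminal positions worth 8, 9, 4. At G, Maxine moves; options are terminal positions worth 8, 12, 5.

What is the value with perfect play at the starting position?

C (Maxine): max(13, 12, 3) = 13
D (Maxine): max(12, 2, 1) = 12
B (Minnie): min(13, 12) = 12
F (Maxine): max(8, 9, 4) = 9
G (Maxine): max(8, 12, 5) = 12
E (Minnie): min(9, 12) = 9
Root (Maxine): max(12, 9) = 12

12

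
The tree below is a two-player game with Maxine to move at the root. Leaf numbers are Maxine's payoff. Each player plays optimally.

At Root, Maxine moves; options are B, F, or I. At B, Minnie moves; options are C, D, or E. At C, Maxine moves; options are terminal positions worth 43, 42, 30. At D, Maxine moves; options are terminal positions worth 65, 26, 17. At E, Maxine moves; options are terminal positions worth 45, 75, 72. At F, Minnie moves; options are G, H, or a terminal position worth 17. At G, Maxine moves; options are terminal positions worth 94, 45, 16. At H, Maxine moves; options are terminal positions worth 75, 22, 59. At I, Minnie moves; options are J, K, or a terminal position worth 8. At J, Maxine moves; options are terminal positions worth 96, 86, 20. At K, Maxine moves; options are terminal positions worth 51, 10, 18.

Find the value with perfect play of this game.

C (Maxine): max(43, 42, 30) = 43
D (Maxine): max(65, 26, 17) = 65
E (Maxine): max(45, 75, 72) = 75
B (Minnie): min(43, 65, 75) = 43
G (Maxine): max(94, 45, 16) = 94
H (Maxine): max(75, 22, 59) = 75
F (Minnie): min(94, 75, 17) = 17
J (Maxine): max(96, 86, 20) = 96
K (Maxine): max(51, 10, 18) = 51
I (Minnie): min(96, 51, 8) = 8
Root (Maxine): max(43, 17, 8) = 43

43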